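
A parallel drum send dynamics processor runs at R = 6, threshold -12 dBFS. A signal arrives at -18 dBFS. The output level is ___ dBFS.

-18 dBFS is 6 dB below the -12 dBFS threshold, so no gain reduction is applied.
Output = input = -18 dBFS.

-18 dBFS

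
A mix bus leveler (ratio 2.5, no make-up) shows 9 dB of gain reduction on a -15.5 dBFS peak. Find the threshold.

-30.5 dBFS

Gain reduction = -15.5 − (-24.5) = 9 dB; output overshoot = GR / (R − 1) = 9 / 1.5 = 6 dB.
Threshold = output − output overshoot = -24.5 − 6 = -30.5 dBFS.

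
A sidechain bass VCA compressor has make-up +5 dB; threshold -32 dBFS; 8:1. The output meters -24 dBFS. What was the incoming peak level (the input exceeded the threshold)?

Before make-up, the level was -24 − 5 = -29 dBFS.
Post-compression overshoot = -29 − (-32) = 3 dB.
Input overshoot = R × output overshoot = 24 dB → input = -32 + 24 = -8 dBFS.

-8 dBFS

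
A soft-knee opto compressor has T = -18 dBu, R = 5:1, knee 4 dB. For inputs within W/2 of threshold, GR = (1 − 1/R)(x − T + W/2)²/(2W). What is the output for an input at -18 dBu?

x − T + W/2 = -18 − (-18) + 2 = 2.
GR = (1 − 1/5) × 2² / 8 = 0.8 × 4 / 8 = 0.4 dB.
Output = -18 − 0.4 = -18.4 dBu.

-18.4 dBu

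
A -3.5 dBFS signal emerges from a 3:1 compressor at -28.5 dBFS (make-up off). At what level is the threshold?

Gain reduction = -3.5 − (-28.5) = 25 dB; output overshoot = GR / (R − 1) = 25 / 2 = 12.5 dB.
Threshold = output − output overshoot = -28.5 − 12.5 = -41 dBFS.

-41 dBFS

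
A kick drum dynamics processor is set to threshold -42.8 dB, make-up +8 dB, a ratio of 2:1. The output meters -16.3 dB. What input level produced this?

Before make-up, the level was -16.3 − 8 = -24.3 dB.
That's 18.5 dB above the -42.8 dB threshold.
Input overshoot = R × output overshoot = 37 dB → input = -42.8 + 37 = -5.8 dB.

-5.8 dB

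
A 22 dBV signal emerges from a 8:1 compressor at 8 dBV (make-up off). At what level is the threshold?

6 dBV

Gain reduction = 22 − 8 = 14 dB; output overshoot = GR / (R − 1) = 14 / 7 = 2 dB.
Threshold = output − output overshoot = 8 − 2 = 6 dBV.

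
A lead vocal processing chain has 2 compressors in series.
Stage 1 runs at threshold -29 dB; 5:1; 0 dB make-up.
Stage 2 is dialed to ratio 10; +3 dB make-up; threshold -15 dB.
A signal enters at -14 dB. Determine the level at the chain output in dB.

Stage 1: 15 dB above -29 dB, reduced 5:1 to 3 dB above → -26 dB.
Stage 2: -26 dB is at or below the -15 dB threshold — no compression; make-up brings it to -23 dB.

-23 dB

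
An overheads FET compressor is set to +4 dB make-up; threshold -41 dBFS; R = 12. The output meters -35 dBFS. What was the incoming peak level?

Stripping the +4 dB make-up gives -39 dBFS at the gain stage.
That's 2 dB above the -41 dBFS threshold.
Undo the ratio: input overshoot = 2 × 12 = 24 dB, giving input = -17 dBFS.

-17 dBFS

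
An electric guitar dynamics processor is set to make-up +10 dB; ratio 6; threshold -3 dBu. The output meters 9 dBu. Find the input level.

9 dBu

Before make-up, the level was 9 − 10 = -1 dBu.
That's 2 dB above the -3 dBu threshold.
Input overshoot = R × output overshoot = 12 dB → input = -3 + 12 = 9 dBu.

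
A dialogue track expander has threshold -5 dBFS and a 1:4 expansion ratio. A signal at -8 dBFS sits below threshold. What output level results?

-17 dBFS

Below threshold, a 1:4 expander applies gain = (4−1)×(T − x) of attenuation.
(4−1) × 3 = 9 dB, so output = -8 − 9 = -17 dBFS.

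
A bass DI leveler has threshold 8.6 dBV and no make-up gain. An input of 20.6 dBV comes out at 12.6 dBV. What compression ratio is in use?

3:1

Input overshoot = 20.6 − 8.6 = 12 dB; output overshoot = 12.6 − 8.6 = 4 dB.
Ratio = 12 / 4 = 3.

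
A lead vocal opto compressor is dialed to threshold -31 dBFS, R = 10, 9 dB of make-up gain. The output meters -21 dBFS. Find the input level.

-21 dBFS

Stripping the +9 dB make-up gives -30 dBFS at the gain stage.
That's 1 dB above the -31 dBFS threshold.
Undo the ratio: input overshoot = 1 × 10 = 10 dB, giving input = -21 dBFS.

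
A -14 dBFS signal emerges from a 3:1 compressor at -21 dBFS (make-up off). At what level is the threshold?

-24.5 dBFS

Gain reduction = -14 − (-21) = 7 dB; output overshoot = GR / (R − 1) = 7 / 2 = 3.5 dB.
Threshold = output − output overshoot = -21 − 3.5 = -24.5 dBFS.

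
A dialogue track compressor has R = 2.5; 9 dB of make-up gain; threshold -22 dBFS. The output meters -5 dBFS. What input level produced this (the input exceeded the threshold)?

Stripping the +9 dB make-up gives -14 dBFS at the gain stage.
The compressed level sits -14 − (-22) = 8 dB over threshold.
Undo the ratio: input overshoot = 8 × 2.5 = 20 dB, giving input = -2 dBFS.

-2 dBFS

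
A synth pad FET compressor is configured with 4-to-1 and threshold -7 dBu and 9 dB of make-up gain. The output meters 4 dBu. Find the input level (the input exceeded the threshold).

Before make-up, the level was 4 − 9 = -5 dBu.
That's 2 dB above the -7 dBu threshold.
Before 4:1 compression the overshoot was 2 × 4 = 8 dB, so input = -7 + 8 = 1 dBu.

1 dBu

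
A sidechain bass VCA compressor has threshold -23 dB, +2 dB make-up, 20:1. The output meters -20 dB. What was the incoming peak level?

Before make-up, the level was -20 − 2 = -22 dB.
Post-compression overshoot = -22 − (-23) = 1 dB.
Undo the ratio: input overshoot = 1 × 20 = 20 dB, giving input = -3 dB.

-3 dB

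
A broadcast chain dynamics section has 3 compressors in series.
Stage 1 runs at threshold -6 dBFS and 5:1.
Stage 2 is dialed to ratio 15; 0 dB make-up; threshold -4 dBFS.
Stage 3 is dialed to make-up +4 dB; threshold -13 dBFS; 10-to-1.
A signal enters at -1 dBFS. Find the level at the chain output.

-8.2 dBFS

Stage 1: 5 dB above -6 dBFS, reduced 5:1 to 1 dB above → -5 dBFS.
Stage 2: -5 dBFS ≤ -4 dBFS, so stage 2 doesn't engage; output -5 dBFS.
Stage 3: -5 dBFS is 8 dB over -13 dBFS; at 10:1 that becomes 0.8 dB over, giving -12.2 dBFS; +4 dB make-up → -8.2 dBFS.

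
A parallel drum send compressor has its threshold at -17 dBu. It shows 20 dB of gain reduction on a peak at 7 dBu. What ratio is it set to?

6:1

Input overshoot = 7 − (-17) = 24 dB.
Output overshoot = 24 − 20 = 4 dB.
Ratio = input overshoot / output overshoot = 24 / 4 = 6.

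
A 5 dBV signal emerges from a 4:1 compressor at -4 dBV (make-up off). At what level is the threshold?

Input is 12 dB above T (since output overshoot × R = input overshoot: (-4 − T)·4 = 5 − T gives T = -7 dBV).
Check: -7 + (5 − (-7))/4 = -7 + 3 = -4 dBV. ✓

-7 dBV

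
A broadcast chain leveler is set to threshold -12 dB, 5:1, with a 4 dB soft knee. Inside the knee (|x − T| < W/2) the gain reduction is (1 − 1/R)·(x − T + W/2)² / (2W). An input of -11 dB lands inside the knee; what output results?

-11.9 dB

x − T + W/2 = -11 − (-12) + 2 = 3.
GR = (1 − 1/5) × 3² / 8 = 0.8 × 9 / 8 = 0.9 dB.
Output = -11 − 0.9 = -11.9 dB.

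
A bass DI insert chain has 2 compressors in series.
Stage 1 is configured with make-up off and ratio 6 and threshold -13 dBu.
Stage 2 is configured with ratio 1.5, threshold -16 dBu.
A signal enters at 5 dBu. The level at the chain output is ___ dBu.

Stage 1: 5 dBu is 18 dB over -13 dBu; at 6:1 that becomes 3 dB over, giving -10 dBu.
Stage 2: overshoot 6 dB → 6/1.5 = 4 dB → -12 dBu.

-12 dBu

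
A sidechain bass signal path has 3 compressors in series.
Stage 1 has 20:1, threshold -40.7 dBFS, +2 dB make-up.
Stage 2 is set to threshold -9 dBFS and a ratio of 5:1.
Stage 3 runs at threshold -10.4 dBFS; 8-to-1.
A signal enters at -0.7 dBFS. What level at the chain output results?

Stage 1: overshoot 40 dB → 40/20 = 2 dB → -38.7 dBFS; +2 dB make-up → -36.7 dBFS.
Stage 2: -36.7 dBFS is at or below the -9 dBFS threshold — no compression; output -36.7 dBFS.
Stage 3: below threshold (-36.7 ≤ -10.4); passes unchanged; output -36.7 dBFS.

-36.7 dBFS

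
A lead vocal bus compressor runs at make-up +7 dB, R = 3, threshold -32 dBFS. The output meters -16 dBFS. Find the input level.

-5 dBFS

Stripping the +7 dB make-up gives -23 dBFS at the gain stage.
The compressed level sits -23 − (-32) = 9 dB over threshold.
Before 3:1 compression the overshoot was 9 × 3 = 27 dB, so input = -32 + 27 = -5 dBFS.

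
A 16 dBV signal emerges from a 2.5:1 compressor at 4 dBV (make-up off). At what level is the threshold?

Input is 20 dB above T (since output overshoot × R = input overshoot: (4 − T)·2.5 = 16 − T gives T = -4 dBV).
Check: -4 + (16 − (-4))/2.5 = -4 + 8 = 4 dBV. ✓

-4 dBV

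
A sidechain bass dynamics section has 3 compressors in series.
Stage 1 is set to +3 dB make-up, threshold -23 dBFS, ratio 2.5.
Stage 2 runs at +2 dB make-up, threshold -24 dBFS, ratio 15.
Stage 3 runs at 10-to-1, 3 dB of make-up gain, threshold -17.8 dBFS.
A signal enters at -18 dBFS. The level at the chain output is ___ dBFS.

-18.6 dBFS

Stage 1: 5 dB above -23 dBFS, reduced 2.5:1 to 2 dB above → -21 dBFS; +3 dB make-up → -18 dBFS.
Stage 2: -18 dBFS is 6 dB over -24 dBFS; at 15:1 that becomes 0.4 dB over, giving -23.6 dBFS; +2 dB make-up → -21.6 dBFS.
Stage 3: -21.6 dBFS ≤ -17.8 dBFS, so stage 3 doesn't engage; make-up brings it to -18.6 dBFS.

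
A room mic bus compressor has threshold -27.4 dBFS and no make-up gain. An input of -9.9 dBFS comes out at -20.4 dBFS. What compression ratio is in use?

Input overshoot = -9.9 − (-27.4) = 17.5 dB; output overshoot = -20.4 − (-27.4) = 7 dB.
Ratio = 17.5 / 7 = 2.5.

2.5:1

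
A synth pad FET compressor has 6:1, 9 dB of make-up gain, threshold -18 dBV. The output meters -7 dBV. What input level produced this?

-6 dBV

Stripping the +9 dB make-up gives -16 dBV at the gain stage.
The compressed level sits -16 − (-18) = 2 dB over threshold.
Input overshoot = R × output overshoot = 12 dB → input = -18 + 12 = -6 dBV.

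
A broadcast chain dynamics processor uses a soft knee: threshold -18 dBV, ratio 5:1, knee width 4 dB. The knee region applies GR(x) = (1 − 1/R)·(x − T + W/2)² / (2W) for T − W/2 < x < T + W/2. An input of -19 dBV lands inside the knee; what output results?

-19.1 dBV

x − T + W/2 = -19 − (-18) + 2 = 1.
GR = (1 − 1/5) × 1² / 8 = 0.8 × 1 / 8 = 0.1 dB.
Output = -19 − 0.1 = -19.1 dBV.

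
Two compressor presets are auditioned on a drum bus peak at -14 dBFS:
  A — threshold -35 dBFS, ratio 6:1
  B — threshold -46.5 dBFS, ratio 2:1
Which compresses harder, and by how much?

A: 21 dB over, compressed to 3.5 dB over, so 17.5 dB of GR.
B: 32.5 dB over, compressed to 16.25 dB over, so 16.25 dB of GR.
A reduces 1.25 dB more.

A, by 1.25 dB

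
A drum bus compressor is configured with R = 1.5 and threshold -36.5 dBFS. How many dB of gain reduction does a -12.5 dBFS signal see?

-12.5 dBFS exceeds the threshold by 24 dB.
After 1.5:1 compression the overshoot becomes 24/1.5 = 16 dB.
So the signal is attenuated by 24 − 16 = 8 dB.

8 dB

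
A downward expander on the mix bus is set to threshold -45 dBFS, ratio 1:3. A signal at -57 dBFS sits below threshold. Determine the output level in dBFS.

-81 dBFS

Undershoot = (-45) − (-57) = 12 dB.
At 1:3, that expands to 36 dB under threshold.
Output = -45 − 36 = -81 dBFS.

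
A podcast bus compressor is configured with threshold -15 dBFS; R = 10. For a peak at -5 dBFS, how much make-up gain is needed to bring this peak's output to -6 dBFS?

The peak compresses to -15 + 10/10 = -14 dBFS.
To reach -6 dBFS requires -6 − (-14) = 8 dB of make-up.

8 dB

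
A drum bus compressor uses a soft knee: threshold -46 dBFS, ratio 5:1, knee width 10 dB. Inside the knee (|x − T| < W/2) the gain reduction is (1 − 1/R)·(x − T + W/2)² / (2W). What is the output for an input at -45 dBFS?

x − T + W/2 = -45 − (-46) + 5 = 6.
GR = (1 − 1/5) × 6² / 20 = 0.8 × 36 / 20 = 1.44 dB.
Output = -45 − 1.44 = -46.44 dBFS.

-46.44 dBFS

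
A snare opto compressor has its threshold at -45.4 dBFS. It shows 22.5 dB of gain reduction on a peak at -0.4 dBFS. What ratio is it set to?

2:1

Input overshoot = -0.4 − (-45.4) = 45 dB.
Output overshoot = 45 − 22.5 = 22.5 dB.
Ratio = input overshoot / output overshoot = 45 / 22.5 = 2.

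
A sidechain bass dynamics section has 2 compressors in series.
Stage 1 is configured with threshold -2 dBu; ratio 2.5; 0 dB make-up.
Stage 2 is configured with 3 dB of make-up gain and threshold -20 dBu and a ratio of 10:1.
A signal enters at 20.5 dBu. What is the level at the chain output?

-14.3 dBu

Stage 1: 22.5 dB above -2 dBu, reduced 2.5:1 to 9 dB above → 7 dBu.
Stage 2: 7 dBu is 27 dB over -20 dBu; at 10:1 that becomes 2.7 dB over, giving -17.3 dBu; +3 dB make-up → -14.3 dBu.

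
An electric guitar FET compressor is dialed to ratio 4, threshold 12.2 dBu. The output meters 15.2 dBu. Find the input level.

24.2 dBu

Post-compression overshoot = 15.2 − 12.2 = 3 dB.
Undo the ratio: input overshoot = 3 × 4 = 12 dB, giving input = 24.2 dBu.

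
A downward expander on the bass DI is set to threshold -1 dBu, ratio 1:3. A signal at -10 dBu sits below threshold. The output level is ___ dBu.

Undershoot = (-1) − (-10) = 9 dB.
At 1:3, that expands to 27 dB under threshold.
Output = -1 − 27 = -28 dBu.

-28 dBu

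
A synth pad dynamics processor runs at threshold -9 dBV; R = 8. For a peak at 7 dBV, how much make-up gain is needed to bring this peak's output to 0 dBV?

7 dB

The peak compresses to -9 + 16/8 = -7 dBV.
To reach 0 dBV requires 0 − (-7) = 7 dB of make-up.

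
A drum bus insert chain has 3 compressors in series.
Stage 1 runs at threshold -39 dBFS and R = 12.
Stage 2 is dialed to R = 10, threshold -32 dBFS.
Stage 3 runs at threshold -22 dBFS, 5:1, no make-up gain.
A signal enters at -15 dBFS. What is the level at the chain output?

-37 dBFS

Stage 1: 24 dB above -39 dBFS, reduced 12:1 to 2 dB above → -37 dBFS.
Stage 2: -37 dBFS is at or below the -32 dBFS threshold — no compression; output -37 dBFS.
Stage 3: -37 dBFS ≤ -22 dBFS, so stage 3 doesn't engage; output -37 dBFS.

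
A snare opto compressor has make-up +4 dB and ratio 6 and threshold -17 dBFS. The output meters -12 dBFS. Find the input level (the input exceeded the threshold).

-11 dBFS

Before make-up, the level was -12 − 4 = -16 dBFS.
The compressed level sits -16 − (-17) = 1 dB over threshold.
Input overshoot = R × output overshoot = 6 dB → input = -17 + 6 = -11 dBFS.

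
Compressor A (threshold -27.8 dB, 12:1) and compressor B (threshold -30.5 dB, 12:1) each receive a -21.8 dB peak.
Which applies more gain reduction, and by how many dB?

B, by 2.475 dB

A: 6 dB over, compressed to 0.5 dB over, so 5.5 dB of GR.
B: 8.7 dB over, compressed to 0.725 dB over, so 7.975 dB of GR.
B applies 2.475 dB more gain reduction.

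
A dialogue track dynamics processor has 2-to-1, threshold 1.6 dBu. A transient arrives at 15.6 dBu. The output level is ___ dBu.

8.6 dBu

15.6 dBu sits 14 dB over threshold.
The 14 dB excess becomes 7 dB after 2:1 reduction.
Output = 1.6 + 7 = 8.6 dBu.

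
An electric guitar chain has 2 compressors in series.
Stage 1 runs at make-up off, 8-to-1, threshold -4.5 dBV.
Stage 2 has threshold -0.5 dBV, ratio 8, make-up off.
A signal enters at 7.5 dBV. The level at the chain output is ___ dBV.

-3 dBV

Stage 1: overshoot 12 dB → 12/8 = 1.5 dB → -3 dBV.
Stage 2: -3 dBV ≤ -0.5 dBV, so stage 2 doesn't engage; output -3 dBV.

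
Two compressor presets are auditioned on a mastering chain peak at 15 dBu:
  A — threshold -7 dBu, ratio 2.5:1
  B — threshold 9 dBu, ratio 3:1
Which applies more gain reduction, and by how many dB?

A: GR = 22 − 22/2.5 = 13.2 dB.
B: GR = 6 − 6/3 = 4 dB.
A applies 9.2 dB more gain reduction.

A, by 9.2 dB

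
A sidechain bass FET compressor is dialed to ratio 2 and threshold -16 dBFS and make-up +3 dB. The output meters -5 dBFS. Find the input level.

Remove make-up: -5 − 3 = -8 dBFS.
Post-compression overshoot = -8 − (-16) = 8 dB.
Input overshoot = R × output overshoot = 16 dB → input = -16 + 16 = 0 dBFS.

0 dBFS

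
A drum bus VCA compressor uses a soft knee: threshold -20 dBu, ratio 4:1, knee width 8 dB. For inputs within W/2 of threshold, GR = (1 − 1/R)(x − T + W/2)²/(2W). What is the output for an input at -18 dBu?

x − T + W/2 = -18 − (-20) + 4 = 6.
GR = (1 − 1/4) × 6² / 16 = 0.75 × 36 / 16 = 1.6875 dB.
Output = -18 − 1.6875 = -19.6875 dBu.

-19.6875 dBu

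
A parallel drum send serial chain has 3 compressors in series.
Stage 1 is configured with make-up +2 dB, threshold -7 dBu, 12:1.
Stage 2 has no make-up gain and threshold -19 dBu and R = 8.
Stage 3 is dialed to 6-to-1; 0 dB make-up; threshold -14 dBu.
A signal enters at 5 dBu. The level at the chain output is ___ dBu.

Stage 1: 12 dB above -7 dBu, reduced 12:1 to 1 dB above → -6 dBu; +2 dB make-up → -4 dBu.
Stage 2: -4 dBu is 15 dB over -19 dBu; at 8:1 that becomes 1.875 dB over, giving -17.125 dBu.
Stage 3: -17.125 dBu is at or below the -14 dBu threshold — no compression; output -17.125 dBu.

-17.125 dBu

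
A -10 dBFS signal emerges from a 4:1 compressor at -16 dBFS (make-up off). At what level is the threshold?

Let T be the threshold. Output overshoot = (input overshoot)/R, so -16 − T = (-10 − T)/4.
4·(-16 − T) = -10 − T → 3·T = -64 − (-10) = -54.
T = -54/3 = -18 dBFS.

-18 dBFS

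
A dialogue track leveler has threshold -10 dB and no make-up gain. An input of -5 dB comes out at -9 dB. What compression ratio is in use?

5:1

Input overshoot = -5 − (-10) = 5 dB; output overshoot = -9 − (-10) = 1 dB.
Ratio = 5 / 1 = 5.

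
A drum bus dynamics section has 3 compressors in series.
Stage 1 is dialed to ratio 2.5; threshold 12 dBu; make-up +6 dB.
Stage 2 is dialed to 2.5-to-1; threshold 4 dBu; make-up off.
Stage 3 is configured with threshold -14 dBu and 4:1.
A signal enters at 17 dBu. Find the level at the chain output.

-7.9 dBu

Stage 1: overshoot 5 dB → 5/2.5 = 2 dB → 14 dBu; +6 dB make-up → 20 dBu.
Stage 2: overshoot 16 dB → 16/2.5 = 6.4 dB → 10.4 dBu.
Stage 3: overshoot 24.4 dB → 24.4/4 = 6.1 dB → -7.9 dBu.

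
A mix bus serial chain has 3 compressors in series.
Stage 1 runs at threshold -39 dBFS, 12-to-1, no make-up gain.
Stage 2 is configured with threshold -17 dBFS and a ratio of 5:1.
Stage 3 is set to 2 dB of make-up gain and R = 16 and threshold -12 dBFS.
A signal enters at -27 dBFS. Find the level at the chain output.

-36 dBFS

Stage 1: overshoot 12 dB → 12/12 = 1 dB → -38 dBFS.
Stage 2: -38 dBFS is at or below the -17 dBFS threshold — no compression; output -38 dBFS.
Stage 3: below threshold (-38 ≤ -12); passes unchanged; make-up brings it to -36 dBFS.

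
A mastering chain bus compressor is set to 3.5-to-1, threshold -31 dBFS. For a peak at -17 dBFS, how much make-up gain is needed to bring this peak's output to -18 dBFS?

9 dB

The peak compresses to -31 + 14/3.5 = -27 dBFS.
To reach -18 dBFS requires -18 − (-27) = 9 dB of make-up.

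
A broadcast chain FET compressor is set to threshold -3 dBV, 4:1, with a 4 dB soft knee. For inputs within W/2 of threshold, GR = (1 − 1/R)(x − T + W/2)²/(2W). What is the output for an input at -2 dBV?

-2.84375 dBV

x − T + W/2 = -2 − (-3) + 2 = 3.
GR = (1 − 1/4) × 3² / 8 = 0.75 × 9 / 8 = 0.84375 dB.
Output = -2 − 0.84375 = -2.84375 dBV.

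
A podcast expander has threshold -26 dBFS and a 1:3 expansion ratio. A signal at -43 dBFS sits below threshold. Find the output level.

-77 dBFS

The input is 17 dB below the -26 dBFS threshold.
A 1:3 expander multiplies undershoot by 3: 17 × 3 = 51 dB below threshold.
Output = -26 − 51 = -77 dBFS.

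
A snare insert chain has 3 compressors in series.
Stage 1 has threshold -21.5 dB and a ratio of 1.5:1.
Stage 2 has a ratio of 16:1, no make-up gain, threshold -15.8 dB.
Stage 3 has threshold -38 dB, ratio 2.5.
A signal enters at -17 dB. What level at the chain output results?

Stage 1: 4.5 dB above -21.5 dB, reduced 1.5:1 to 3 dB above → -18.5 dB.
Stage 2: below threshold (-18.5 ≤ -15.8); passes unchanged; output -18.5 dB.
Stage 3: -18.5 dB is 19.5 dB over -38 dB; at 2.5:1 that becomes 7.8 dB over, giving -30.2 dB.

-30.2 dB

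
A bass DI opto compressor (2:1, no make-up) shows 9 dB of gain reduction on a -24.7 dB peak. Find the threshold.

Let T be the threshold. Output overshoot = (input overshoot)/R, so -33.7 − T = (-24.7 − T)/2.
2·(-33.7 − T) = -24.7 − T → 1·T = -67.4 − (-24.7) = -42.7.
T = -42.7/1 = -42.7 dB.

-42.7 dB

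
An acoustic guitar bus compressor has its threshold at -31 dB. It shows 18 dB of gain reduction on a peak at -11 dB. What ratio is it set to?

10:1

Input overshoot = -11 − (-31) = 20 dB.
Output overshoot = 20 − 18 = 2 dB.
Ratio = input overshoot / output overshoot = 20 / 2 = 10.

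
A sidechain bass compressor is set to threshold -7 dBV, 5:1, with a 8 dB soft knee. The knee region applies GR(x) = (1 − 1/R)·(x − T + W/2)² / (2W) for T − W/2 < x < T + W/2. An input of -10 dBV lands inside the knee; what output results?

-10.05 dBV

x − T + W/2 = -10 − (-7) + 4 = 1.
GR = (1 − 1/5) × 1² / 16 = 0.8 × 1 / 16 = 0.05 dB.
Output = -10 − 0.05 = -10.05 dBV.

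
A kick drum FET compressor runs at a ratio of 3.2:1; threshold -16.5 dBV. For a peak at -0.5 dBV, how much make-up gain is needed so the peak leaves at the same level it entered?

Without make-up, output = threshold + overshoot/3.2 = -16.5 + 5 = -11.5 dBV.
Gap to target: 11 dB.

11 dB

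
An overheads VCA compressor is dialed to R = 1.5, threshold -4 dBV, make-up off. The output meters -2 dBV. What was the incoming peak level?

The compressed level sits -2 − (-4) = 2 dB over threshold.
Undo the ratio: input overshoot = 2 × 1.5 = 3 dB, giving input = -1 dBV.

-1 dBV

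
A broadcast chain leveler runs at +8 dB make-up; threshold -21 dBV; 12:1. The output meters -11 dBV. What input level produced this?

Remove make-up: -11 − 8 = -19 dBV.
That's 2 dB above the -21 dBV threshold.
Undo the ratio: input overshoot = 2 × 12 = 24 dB, giving input = 3 dBV.

3 dBV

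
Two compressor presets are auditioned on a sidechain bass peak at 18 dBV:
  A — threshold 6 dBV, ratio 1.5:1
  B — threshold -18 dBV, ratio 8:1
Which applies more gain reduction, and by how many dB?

B, by 27.5 dB

A: overshoot 12 dB → output overshoot 8 dB → GR 4 dB.
B: overshoot 36 dB → output overshoot 4.5 dB → GR 31.5 dB.
B reduces 27.5 dB more.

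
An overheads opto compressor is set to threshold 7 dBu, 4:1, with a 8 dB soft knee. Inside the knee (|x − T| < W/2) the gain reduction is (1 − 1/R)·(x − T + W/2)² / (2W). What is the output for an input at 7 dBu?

6.25 dBu

x − T + W/2 = 7 − 7 + 4 = 4.
GR = (1 − 1/4) × 4² / 16 = 0.75 × 16 / 16 = 0.75 dB.
Output = 7 − 0.75 = 6.25 dBu.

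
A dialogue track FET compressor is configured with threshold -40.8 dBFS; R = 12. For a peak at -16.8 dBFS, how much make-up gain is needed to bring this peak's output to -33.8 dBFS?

5 dB

Without make-up, output = threshold + overshoot/12 = -40.8 + 2 = -38.8 dBFS.
Gap to target: 5 dB.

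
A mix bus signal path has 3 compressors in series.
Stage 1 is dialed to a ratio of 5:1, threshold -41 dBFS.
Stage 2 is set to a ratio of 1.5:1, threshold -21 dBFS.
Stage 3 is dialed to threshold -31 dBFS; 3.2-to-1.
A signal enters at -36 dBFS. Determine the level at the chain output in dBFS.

-40 dBFS

Stage 1: overshoot 5 dB → 5/5 = 1 dB → -40 dBFS.
Stage 2: -40 dBFS is at or below the -21 dBFS threshold — no compression; output -40 dBFS.
Stage 3: -40 dBFS is at or below the -31 dBFS threshold — no compression; output -40 dBFS.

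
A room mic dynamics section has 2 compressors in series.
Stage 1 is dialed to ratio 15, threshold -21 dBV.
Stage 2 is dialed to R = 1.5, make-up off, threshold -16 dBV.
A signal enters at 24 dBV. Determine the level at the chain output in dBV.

-18 dBV

Stage 1: overshoot 45 dB → 45/15 = 3 dB → -18 dBV.
Stage 2: -18 dBV is at or below the -16 dBV threshold — no compression; output -18 dBV.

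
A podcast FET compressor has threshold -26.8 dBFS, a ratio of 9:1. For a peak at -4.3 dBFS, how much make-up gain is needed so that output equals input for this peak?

Without make-up, output = threshold + overshoot/9 = -26.8 + 2.5 = -24.3 dBFS.
Gap to target: 20 dB.

20 dB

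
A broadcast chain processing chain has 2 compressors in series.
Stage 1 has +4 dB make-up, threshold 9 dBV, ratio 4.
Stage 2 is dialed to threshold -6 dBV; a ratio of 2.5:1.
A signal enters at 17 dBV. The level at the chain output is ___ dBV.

Stage 1: overshoot 8 dB → 8/4 = 2 dB → 11 dBV; +4 dB make-up → 15 dBV.
Stage 2: 15 dBV is 21 dB over -6 dBV; at 2.5:1 that becomes 8.4 dB over, giving 2.4 dBV.

2.4 dBV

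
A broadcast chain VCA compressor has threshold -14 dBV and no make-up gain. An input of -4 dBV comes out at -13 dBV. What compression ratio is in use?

10:1

Input overshoot = -4 − (-14) = 10 dB; output overshoot = -13 − (-14) = 1 dB.
Ratio = 10 / 1 = 10.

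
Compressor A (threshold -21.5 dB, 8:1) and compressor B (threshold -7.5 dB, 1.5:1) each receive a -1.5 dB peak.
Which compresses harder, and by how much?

A: 20 dB over, compressed to 2.5 dB over, so 17.5 dB of GR.
B: 6 dB over, compressed to 4 dB over, so 2 dB of GR.
A applies 15.5 dB more gain reduction.

A, by 15.5 dB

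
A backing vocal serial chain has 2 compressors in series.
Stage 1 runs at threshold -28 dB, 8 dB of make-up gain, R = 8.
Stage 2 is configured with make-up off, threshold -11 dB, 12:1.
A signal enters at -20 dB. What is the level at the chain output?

Stage 1: -20 dB is 8 dB over -28 dB; at 8:1 that becomes 1 dB over, giving -27 dB; +8 dB make-up → -19 dB.
Stage 2: -19 dB is at or below the -11 dB threshold — no compression; output -19 dB.

-19 dB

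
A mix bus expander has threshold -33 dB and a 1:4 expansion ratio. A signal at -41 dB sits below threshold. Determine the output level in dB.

-65 dB

Undershoot = (-33) − (-41) = 8 dB.
At 1:4, that expands to 32 dB under threshold.
Output = -33 − 32 = -65 dB.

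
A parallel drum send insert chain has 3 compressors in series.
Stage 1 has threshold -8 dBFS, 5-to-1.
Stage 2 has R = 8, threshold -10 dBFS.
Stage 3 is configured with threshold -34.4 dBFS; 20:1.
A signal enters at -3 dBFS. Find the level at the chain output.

Stage 1: 5 dB above -8 dBFS, reduced 5:1 to 1 dB above → -7 dBFS.
Stage 2: 3 dB above -10 dBFS, reduced 8:1 to 0.375 dB above → -9.625 dBFS.
Stage 3: 24.775 dB above -34.4 dBFS, reduced 20:1 to 1.23875 dB above → -33.16125 dBFS.

-33.16125 dBFS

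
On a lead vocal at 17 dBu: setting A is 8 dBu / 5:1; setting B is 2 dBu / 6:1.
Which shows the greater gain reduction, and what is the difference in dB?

B, by 5.3 dB

A: 9 dB over, compressed to 1.8 dB over, so 7.2 dB of GR.
B: 15 dB over, compressed to 2.5 dB over, so 12.5 dB of GR.
Difference: 5.3 dB in favour of B.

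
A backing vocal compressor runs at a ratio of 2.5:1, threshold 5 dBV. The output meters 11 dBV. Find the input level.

That's 6 dB above the 5 dBV threshold.
Input overshoot = R × output overshoot = 15 dB → input = 5 + 15 = 20 dBV.

20 dBV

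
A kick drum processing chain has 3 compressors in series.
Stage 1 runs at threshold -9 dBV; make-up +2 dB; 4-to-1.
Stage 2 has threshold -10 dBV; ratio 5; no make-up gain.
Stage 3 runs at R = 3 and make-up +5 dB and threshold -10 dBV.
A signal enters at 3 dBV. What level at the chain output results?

-4.6 dBV

Stage 1: overshoot 12 dB → 12/4 = 3 dB → -6 dBV; +2 dB make-up → -4 dBV.
Stage 2: overshoot 6 dB → 6/5 = 1.2 dB → -8.8 dBV.
Stage 3: 1.2 dB above -10 dBV, reduced 3:1 to 0.4 dB above → -9.6 dBV; +5 dB make-up → -4.6 dBV.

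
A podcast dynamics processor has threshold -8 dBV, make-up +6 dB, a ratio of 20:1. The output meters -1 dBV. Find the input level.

Remove make-up: -1 − 6 = -7 dBV.
That's 1 dB above the -8 dBV threshold.
Undo the ratio: input overshoot = 1 × 20 = 20 dB, giving input = 12 dBV.

12 dBV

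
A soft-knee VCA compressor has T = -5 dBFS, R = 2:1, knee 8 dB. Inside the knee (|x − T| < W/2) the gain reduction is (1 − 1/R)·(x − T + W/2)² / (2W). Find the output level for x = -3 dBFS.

x − T + W/2 = -3 − (-5) + 4 = 6.
GR = (1 − 1/2) × 6² / 16 = 0.5 × 36 / 16 = 1.125 dB.
Output = -3 − 1.125 = -4.125 dBFS.

-4.125 dBFS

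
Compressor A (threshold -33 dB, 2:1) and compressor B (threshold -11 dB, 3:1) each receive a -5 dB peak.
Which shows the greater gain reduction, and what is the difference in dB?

A: GR = 28 − 28/2 = 14 dB.
B: GR = 6 − 6/3 = 4 dB.
A reduces 10 dB more.

A, by 10 dB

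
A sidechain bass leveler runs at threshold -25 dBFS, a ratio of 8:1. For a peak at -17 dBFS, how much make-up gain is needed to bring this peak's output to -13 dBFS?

11 dB

Overshoot 8 dB → 8/8 = 1 dB after compression, so the compressed level is -25 + 1 = -24 dBFS.
Make-up = target − compressed = -13 − (-24) = 11 dB.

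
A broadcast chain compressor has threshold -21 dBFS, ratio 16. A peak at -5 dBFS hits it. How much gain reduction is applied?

-5 dBFS exceeds the threshold by 16 dB.
A 16:1 ratio leaves 1 dB of that excess.
Gain reduction = 16 − 1 = 15 dB.

15 dB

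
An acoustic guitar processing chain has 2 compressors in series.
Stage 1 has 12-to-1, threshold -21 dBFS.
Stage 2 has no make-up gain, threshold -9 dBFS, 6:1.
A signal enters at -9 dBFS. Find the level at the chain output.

Stage 1: overshoot 12 dB → 12/12 = 1 dB → -20 dBFS.
Stage 2: below threshold (-20 ≤ -9); passes unchanged; output -20 dBFS.

-20 dBFS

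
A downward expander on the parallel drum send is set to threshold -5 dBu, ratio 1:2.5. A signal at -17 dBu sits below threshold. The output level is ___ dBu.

Undershoot = (-5) − (-17) = 12 dB.
At 1:2.5, that expands to 30 dB under threshold.
Output = -5 − 30 = -35 dBu.

-35 dBu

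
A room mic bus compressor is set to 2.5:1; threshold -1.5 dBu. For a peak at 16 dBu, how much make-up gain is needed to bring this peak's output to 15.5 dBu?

10 dB

Overshoot 17.5 dB → 17.5/2.5 = 7 dB after compression, so the compressed level is -1.5 + 7 = 5.5 dBu.
Make-up = target − compressed = 15.5 − 5.5 = 10 dB.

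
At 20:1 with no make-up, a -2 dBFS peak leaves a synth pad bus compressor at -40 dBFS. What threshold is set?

-42 dBFS

Input is 40 dB above T (since output overshoot × R = input overshoot: (-40 − T)·20 = -2 − T gives T = -42 dBFS).
Check: -42 + (-2 − (-42))/20 = -42 + 2 = -40 dBFS. ✓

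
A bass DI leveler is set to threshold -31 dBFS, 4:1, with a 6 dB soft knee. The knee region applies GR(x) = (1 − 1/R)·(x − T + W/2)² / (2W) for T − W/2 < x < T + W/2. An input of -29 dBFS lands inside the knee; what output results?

-30.5625 dBFS

x − T + W/2 = -29 − (-31) + 3 = 5.
GR = (1 − 1/4) × 5² / 12 = 0.75 × 25 / 12 = 1.5625 dB.
Output = -29 − 1.5625 = -30.5625 dBFS.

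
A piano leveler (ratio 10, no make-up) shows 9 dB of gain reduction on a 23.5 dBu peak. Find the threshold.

Gain reduction = 23.5 − 14.5 = 9 dB; output overshoot = GR / (R − 1) = 9 / 9 = 1 dB.
Threshold = output − output overshoot = 14.5 − 1 = 13.5 dBu.

13.5 dBu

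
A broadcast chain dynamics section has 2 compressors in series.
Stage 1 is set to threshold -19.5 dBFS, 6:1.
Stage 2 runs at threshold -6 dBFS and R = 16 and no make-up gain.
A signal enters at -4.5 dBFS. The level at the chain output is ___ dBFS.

-17 dBFS

Stage 1: 15 dB above -19.5 dBFS, reduced 6:1 to 2.5 dB above → -17 dBFS.
Stage 2: below threshold (-17 ≤ -6); passes unchanged; output -17 dBFS.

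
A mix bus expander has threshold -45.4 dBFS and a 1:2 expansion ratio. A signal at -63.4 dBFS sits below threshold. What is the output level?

Below threshold, a 1:2 expander applies gain = (2−1)×(T − x) of attenuation.
(2−1) × 18 = 18 dB, so output = -63.4 − 18 = -81.4 dBFS.

-81.4 dBFS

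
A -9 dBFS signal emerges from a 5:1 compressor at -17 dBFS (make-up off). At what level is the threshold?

Let T be the threshold. Output overshoot = (input overshoot)/R, so -17 − T = (-9 − T)/5.
5·(-17 − T) = -9 − T → 4·T = -85 − (-9) = -76.
T = -76/4 = -19 dBFS.

-19 dBFS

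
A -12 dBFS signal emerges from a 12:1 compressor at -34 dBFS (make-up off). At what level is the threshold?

Input is 24 dB above T (since output overshoot × R = input overshoot: (-34 − T)·12 = -12 − T gives T = -36 dBFS).
Check: -36 + (-12 − (-36))/12 = -36 + 2 = -34 dBFS. ✓

-36 dBFS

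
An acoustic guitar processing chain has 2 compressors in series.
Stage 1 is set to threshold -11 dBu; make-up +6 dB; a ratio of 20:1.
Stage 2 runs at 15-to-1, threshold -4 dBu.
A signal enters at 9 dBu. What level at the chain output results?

Stage 1: 9 dBu is 20 dB over -11 dBu; at 20:1 that becomes 1 dB over, giving -10 dBu; +6 dB make-up → -4 dBu.
Stage 2: -4 dBu is at or below the -4 dBu threshold — no compression; output -4 dBu.

-4 dBu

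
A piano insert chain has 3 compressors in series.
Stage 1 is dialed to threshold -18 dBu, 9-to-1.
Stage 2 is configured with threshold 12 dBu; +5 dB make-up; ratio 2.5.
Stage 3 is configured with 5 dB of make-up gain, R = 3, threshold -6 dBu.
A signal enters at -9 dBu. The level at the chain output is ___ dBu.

Stage 1: 9 dB above -18 dBu, reduced 9:1 to 1 dB above → -17 dBu.
Stage 2: -17 dBu ≤ 12 dBu, so stage 2 doesn't engage; make-up brings it to -12 dBu.
Stage 3: -12 dBu ≤ -6 dBu, so stage 3 doesn't engage; make-up brings it to -7 dBu.

-7 dBu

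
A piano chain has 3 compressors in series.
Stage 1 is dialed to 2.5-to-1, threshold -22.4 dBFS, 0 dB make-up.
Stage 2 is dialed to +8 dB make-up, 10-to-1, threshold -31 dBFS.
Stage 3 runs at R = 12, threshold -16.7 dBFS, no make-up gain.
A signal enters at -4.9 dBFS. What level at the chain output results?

-21.44 dBFS

Stage 1: 17.5 dB above -22.4 dBFS, reduced 2.5:1 to 7 dB above → -15.4 dBFS.
Stage 2: 15.6 dB above -31 dBFS, reduced 10:1 to 1.56 dB above → -29.44 dBFS; +8 dB make-up → -21.44 dBFS.
Stage 3: -21.44 dBFS ≤ -16.7 dBFS, so stage 3 doesn't engage; output -21.44 dBFS.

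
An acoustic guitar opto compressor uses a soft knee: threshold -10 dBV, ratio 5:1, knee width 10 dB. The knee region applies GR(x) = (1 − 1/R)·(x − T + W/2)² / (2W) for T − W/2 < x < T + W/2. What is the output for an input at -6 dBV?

x − T + W/2 = -6 − (-10) + 5 = 9.
GR = (1 − 1/5) × 9² / 20 = 0.8 × 81 / 20 = 3.24 dB.
Output = -6 − 3.24 = -9.24 dBV.

-9.24 dBV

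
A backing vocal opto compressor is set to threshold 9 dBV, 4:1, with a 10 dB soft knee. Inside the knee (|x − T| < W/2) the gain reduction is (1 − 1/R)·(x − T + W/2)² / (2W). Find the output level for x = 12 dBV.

x − T + W/2 = 12 − 9 + 5 = 8.
GR = (1 − 1/4) × 8² / 20 = 0.75 × 64 / 20 = 2.4 dB.
Output = 12 − 2.4 = 9.6 dBV.

9.6 dBV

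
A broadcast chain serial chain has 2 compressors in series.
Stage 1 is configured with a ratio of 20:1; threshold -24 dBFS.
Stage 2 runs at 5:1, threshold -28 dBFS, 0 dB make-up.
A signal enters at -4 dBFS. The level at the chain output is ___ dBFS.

-27 dBFS

Stage 1: -4 dBFS is 20 dB over -24 dBFS; at 20:1 that becomes 1 dB over, giving -23 dBFS.
Stage 2: -23 dBFS is 5 dB over -28 dBFS; at 5:1 that becomes 1 dB over, giving -27 dBFS.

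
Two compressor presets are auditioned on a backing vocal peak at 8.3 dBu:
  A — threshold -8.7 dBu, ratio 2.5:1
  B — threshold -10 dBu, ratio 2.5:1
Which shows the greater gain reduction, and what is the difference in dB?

B, by 0.78 dB

A: 17 dB over, compressed to 6.8 dB over, so 10.2 dB of GR.
B: 18.3 dB over, compressed to 7.32 dB over, so 10.98 dB of GR.
B reduces 0.78 dB more.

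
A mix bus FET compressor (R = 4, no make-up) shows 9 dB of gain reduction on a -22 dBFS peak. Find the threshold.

-34 dBFS

Input is 12 dB above T (since output overshoot × R = input overshoot: (-31 − T)·4 = -22 − T gives T = -34 dBFS).
Check: -34 + (-22 − (-34))/4 = -34 + 3 = -31 dBFS. ✓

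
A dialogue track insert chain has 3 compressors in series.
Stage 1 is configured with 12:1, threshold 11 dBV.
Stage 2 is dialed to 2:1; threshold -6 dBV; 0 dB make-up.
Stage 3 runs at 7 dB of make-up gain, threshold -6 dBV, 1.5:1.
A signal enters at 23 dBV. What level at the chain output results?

7 dBV

Stage 1: overshoot 12 dB → 12/12 = 1 dB → 12 dBV.
Stage 2: 18 dB above -6 dBV, reduced 2:1 to 9 dB above → 3 dBV.
Stage 3: overshoot 9 dB → 9/1.5 = 6 dB → 0 dBV; +7 dB make-up → 7 dBV.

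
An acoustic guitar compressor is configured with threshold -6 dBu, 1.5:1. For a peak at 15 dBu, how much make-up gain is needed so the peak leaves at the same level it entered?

The peak compresses to -6 + 21/1.5 = 8 dBu.
To reach 15 dBu requires 15 − 8 = 7 dB of make-up.

7 dB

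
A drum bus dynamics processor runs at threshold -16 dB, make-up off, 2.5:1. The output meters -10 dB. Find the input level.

The compressed level sits -10 − (-16) = 6 dB over threshold.
Input overshoot = R × output overshoot = 15 dB → input = -16 + 15 = -1 dB.

-1 dB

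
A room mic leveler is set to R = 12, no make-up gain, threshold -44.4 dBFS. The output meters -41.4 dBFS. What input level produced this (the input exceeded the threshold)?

That's 3 dB above the -44.4 dBFS threshold.
Input overshoot = R × output overshoot = 36 dB → input = -44.4 + 36 = -8.4 dBFS.

-8.4 dBFS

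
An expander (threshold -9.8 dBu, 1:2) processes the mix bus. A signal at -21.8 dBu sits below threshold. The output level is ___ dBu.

The input is 12 dB below the -9.8 dBu threshold.
A 1:2 expander multiplies undershoot by 2: 12 × 2 = 24 dB below threshold.
Output = -9.8 − 24 = -33.8 dBu.

-33.8 dBu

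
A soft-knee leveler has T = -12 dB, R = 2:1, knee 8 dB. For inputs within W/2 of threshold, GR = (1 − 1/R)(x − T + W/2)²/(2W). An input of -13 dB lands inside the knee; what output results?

x − T + W/2 = -13 − (-12) + 4 = 3.
GR = (1 − 1/2) × 3² / 16 = 0.5 × 9 / 16 = 0.28125 dB.
Output = -13 − 0.28125 = -13.28125 dB.

-13.28125 dB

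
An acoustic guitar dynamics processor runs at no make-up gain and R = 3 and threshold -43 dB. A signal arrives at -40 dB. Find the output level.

-42 dB

Overshoot: -40 − (-43) = 3 dB.
3:1 compression reduces that to 3/3 = 1 dB over.
Output = -43 + 1 = -42 dB.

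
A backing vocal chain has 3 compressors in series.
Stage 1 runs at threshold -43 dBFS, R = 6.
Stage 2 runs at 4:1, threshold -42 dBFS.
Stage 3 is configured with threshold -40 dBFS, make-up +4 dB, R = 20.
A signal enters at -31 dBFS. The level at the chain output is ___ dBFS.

-37.75 dBFS

Stage 1: overshoot 12 dB → 12/6 = 2 dB → -41 dBFS.
Stage 2: overshoot 1 dB → 1/4 = 0.25 dB → -41.75 dBFS.
Stage 3: -41.75 dBFS ≤ -40 dBFS, so stage 3 doesn't engage; make-up brings it to -37.75 dBFS.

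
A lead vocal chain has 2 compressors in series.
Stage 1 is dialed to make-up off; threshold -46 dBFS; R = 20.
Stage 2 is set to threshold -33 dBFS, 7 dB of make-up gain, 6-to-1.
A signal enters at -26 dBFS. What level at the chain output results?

-38 dBFS

Stage 1: 20 dB above -46 dBFS, reduced 20:1 to 1 dB above → -45 dBFS.
Stage 2: -45 dBFS ≤ -33 dBFS, so stage 2 doesn't engage; make-up brings it to -38 dBFS.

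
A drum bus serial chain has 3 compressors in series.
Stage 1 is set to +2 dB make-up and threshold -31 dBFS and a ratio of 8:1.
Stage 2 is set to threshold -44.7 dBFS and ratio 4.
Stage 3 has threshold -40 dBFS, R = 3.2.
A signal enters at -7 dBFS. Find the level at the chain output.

-40.025 dBFS

Stage 1: -7 dBFS is 24 dB over -31 dBFS; at 8:1 that becomes 3 dB over, giving -28 dBFS; +2 dB make-up → -26 dBFS.
Stage 2: 18.7 dB above -44.7 dBFS, reduced 4:1 to 4.675 dB above → -40.025 dBFS.
Stage 3: -40.025 dBFS is at or below the -40 dBFS threshold — no compression; output -40.025 dBFS.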